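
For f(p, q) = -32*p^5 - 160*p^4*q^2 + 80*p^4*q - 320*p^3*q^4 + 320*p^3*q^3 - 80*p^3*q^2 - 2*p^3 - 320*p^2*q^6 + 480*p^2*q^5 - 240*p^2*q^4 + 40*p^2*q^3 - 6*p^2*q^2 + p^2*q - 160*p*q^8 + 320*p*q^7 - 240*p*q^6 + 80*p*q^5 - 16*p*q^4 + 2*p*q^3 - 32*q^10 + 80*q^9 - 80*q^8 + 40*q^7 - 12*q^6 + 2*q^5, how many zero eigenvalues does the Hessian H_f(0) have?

Hessian at 0 has rank 0.

2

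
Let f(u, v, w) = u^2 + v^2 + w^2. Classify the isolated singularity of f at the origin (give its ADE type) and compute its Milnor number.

The Hessian of f at 0 has rank 3. Corank 0: nondegenerate Morse point, so A_1.

Type A_{1}, Milnor number mu = 1.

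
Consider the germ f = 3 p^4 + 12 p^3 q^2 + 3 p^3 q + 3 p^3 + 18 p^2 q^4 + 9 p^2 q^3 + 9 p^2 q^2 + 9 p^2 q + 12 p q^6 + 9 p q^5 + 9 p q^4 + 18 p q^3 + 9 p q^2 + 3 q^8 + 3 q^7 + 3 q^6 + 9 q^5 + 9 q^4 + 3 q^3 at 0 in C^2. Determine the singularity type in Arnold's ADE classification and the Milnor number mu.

Type E_7, Milnor number mu = 7.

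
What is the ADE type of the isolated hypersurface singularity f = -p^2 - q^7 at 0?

The Hessian of f at 0 has rank 1. Corank 1: A-series; mu = 6 gives A_6.

A6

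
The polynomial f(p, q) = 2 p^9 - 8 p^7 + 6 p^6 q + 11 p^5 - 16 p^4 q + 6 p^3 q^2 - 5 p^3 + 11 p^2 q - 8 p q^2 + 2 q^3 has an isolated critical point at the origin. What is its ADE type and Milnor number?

The Hessian of f at 0 has rank 0. Corank 2; j^3 = -(p - q)*(5*p^2 - 6*p*q + 2*q^2) splits into three distinct lines over C (the quadratic factor has nonzero discriminant), so D_4.

Type D_4, Milnor number mu = 4.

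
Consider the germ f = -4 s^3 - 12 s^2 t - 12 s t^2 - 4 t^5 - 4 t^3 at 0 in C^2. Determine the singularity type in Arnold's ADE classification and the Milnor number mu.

Type E8, Milnor number mu = 8.

The Hessian of f at 0 is [[0, 0], [0, 0]] with rank 0, so corank 2. A Groebner basis of the Jacobian ideal J(f) in C{s,t} is {t^4, s^2 + 2*s*t + t^2}; counting standard monomials gives mu = 8. Corank 2; j^3 = -4*(s + t)^3 is a perfect cube, so E-series; the 5-jet and mu = 8 give E_8.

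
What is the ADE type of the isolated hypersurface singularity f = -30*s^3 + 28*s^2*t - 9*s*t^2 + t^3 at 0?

D_4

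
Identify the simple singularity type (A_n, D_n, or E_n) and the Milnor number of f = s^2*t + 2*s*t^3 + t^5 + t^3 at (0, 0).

Type D4, Milnor number mu = 4.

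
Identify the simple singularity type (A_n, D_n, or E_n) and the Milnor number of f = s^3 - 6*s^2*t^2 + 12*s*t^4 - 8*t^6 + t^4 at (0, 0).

Type E_6, Milnor number mu = 6.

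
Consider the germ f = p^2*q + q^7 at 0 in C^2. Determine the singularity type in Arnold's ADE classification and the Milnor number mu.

Type D_{8}, Milnor number mu = 8.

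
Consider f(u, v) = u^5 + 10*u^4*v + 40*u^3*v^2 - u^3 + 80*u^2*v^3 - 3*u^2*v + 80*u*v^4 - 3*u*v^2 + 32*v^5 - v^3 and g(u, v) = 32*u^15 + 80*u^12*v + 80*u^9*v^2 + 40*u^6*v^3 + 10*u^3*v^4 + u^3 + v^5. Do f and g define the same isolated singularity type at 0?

The Hessian of f at 0 has rank 0. Corank 2; j^3 = -(u + v)^3 is a perfect cube, so E-series; the 5-jet and mu = 8 give E_8. The Hessian of g at 0 has rank 0. Corank 2; j^3 = u^3 is a perfect cube, so E-series; the 5-jet and mu = 8 give E_8. Both have type E_8, hence right-equivalent.

Yes.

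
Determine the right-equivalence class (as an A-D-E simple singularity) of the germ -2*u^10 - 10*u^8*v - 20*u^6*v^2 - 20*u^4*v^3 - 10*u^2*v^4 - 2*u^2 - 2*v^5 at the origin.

A4

The Hessian of f at 0 is [[-4, 0], [0, 0]] with rank 1, so corank 1. A Groebner basis of the Jacobian ideal J(f) in C{u,v} is {v^4, u}; counting standard monomials gives mu = 4. Corank 1: A-series; mu = 4 gives A_4.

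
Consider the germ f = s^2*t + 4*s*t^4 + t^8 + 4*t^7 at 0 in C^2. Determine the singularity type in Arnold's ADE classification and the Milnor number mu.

Type D_9, Milnor number mu = 9.

The Hessian of f at 0 has rank 0. Corank 2; j^3 = s^2*t has shape L^2 M (L != M), so D-series; mu = 9 gives D_9.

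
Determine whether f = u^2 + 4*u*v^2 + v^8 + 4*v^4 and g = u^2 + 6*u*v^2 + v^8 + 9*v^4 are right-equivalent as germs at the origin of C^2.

The Hessian of f at 0 is [[2, 0], [0, 0]] with rank 1, so corank 1. A Groebner basis of the Jacobian ideal J(f) in C{u,v} is {u^4, u^3*v, u/2 + v^2}; counting standard monomials gives mu = 7. Corank 1: A-series; mu = 7 gives A_7. The Hessian of g at 0 is [[2, 0], [0, 0]] with rank 1, so corank 1. A Groebner basis of the Jacobian ideal J(g) in C{u,v} is {u^4, u^3*v, u/3 + v^2}; counting standard monomials gives mu = 7. Corank 1: A-series; mu = 7 gives A_7. Both have type A_7, hence right-equivalent.

Yes.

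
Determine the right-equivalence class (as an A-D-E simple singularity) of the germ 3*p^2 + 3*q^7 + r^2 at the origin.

A6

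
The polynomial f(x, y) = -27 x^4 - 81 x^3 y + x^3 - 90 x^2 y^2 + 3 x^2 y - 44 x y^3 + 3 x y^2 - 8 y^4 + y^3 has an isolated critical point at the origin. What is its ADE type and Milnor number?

The Hessian of f at 0 is [[0, 0], [0, 0]] with rank 0, so corank 2. A Groebner basis of the Jacobian ideal J(f) in C{x,y} is {x^2/3 + 2*x*y/3 + y^4 + y^3/9 + y^2/3, x^3 - 5*x^2/3 - 10*x*y/3 + 4*y^3/9 - 5*y^2/3, x^2*y + 11*x^2/9 + 22*x*y/9 - 16*y^3/27 + 11*y^2/9, -2*x^2/3 + x*y^2 - 4*x*y/3 + 7*y^3/9 - 2*y^2/3}; counting standard monomials gives mu = 7. Corank 2; j^3 = (x + y)^3 is a perfect cube, so E-series; the 4-jet and mu = 7 give E_7.

Type E7, Milnor number mu = 7.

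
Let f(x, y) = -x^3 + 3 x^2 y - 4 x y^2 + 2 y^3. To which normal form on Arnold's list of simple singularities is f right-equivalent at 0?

D4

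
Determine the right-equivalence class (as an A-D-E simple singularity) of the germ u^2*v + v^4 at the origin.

D_5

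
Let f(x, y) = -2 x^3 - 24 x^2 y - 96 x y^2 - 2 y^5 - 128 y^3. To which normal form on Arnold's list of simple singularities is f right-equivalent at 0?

The Hessian of f at 0 has rank 0. Corank 2; j^3 = -2*(x + 4*y)^3 is a perfect cube, so E-series; the 5-jet and mu = 8 give E_8.

E_{8}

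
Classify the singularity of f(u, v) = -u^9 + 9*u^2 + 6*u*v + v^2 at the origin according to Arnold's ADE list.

The Hessian of f at 0 has rank 1. Corank 1: A-series; mu = 8 gives A_8.

A_8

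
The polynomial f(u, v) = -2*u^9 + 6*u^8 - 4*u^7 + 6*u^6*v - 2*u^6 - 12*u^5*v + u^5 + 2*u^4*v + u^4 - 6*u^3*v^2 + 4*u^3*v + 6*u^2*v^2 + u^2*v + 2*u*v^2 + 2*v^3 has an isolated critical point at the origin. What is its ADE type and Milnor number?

The Hessian of f at 0 has rank 0. Corank 2; j^3 = v*(u^2 + 2*u*v + 2*v^2) splits into three distinct lines over C (the quadratic factor has nonzero discriminant), so D_4.

Type D_4, Milnor number mu = 4.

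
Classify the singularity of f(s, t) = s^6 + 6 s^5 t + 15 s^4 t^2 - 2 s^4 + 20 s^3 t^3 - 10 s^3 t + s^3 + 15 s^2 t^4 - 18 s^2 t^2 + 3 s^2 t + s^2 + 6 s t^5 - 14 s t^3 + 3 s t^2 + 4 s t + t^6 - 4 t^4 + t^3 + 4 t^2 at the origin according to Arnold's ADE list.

A_2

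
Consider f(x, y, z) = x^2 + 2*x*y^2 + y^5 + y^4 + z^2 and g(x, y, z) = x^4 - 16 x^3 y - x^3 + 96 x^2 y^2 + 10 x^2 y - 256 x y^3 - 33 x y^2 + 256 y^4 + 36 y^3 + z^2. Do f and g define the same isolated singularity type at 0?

The Hessian of f at 0 has rank 2. Corank 1: A-series; mu = 4 gives A_4. The Hessian of g at 0 has rank 1. Corank 2; j^3 = -(x - 4*y)*(x - 3*y)^2 has shape L^2 M (L != M), so D-series; mu = 5 gives D_5. f is A_4 but g is D_5, hence not right-equivalent.

No.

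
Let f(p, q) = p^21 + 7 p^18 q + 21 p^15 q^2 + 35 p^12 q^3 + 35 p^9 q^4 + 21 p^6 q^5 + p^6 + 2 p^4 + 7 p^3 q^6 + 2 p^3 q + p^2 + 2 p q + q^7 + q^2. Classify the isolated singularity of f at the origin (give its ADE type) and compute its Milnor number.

Type A_{6}, Milnor number mu = 6.

The Hessian of f at 0 is [[2, 2], [2, 2]] with rank 1, so corank 1. A Groebner basis of the Jacobian ideal J(f) in C{p,q} is {-p*q + q^4 - q^2, p*q^2 + p/3 + 2*q^3/3 + q/3, p^2 + 2*p*q + q^2}; counting standard monomials gives mu = 6. Corank 1: A-series; mu = 6 gives A_6.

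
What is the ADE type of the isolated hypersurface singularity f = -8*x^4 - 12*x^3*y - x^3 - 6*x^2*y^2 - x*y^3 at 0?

E7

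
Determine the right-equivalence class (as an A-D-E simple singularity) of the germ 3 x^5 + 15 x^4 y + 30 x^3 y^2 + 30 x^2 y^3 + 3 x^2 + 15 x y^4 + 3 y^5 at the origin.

A4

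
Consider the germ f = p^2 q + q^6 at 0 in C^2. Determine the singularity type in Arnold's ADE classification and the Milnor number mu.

Type D7, Milnor number mu = 7.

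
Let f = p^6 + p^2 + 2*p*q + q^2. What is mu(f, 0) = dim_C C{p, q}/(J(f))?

5

The Hessian of f at 0 has rank 1. Corank 1: A-series; mu = 5 gives A_5.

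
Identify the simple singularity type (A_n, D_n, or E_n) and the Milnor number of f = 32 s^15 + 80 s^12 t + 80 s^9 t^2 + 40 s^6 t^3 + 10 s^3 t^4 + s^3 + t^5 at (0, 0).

The Hessian of f at 0 has rank 0. Corank 2; j^3 = s^3 is a perfect cube, so E-series; the 5-jet and mu = 8 give E_8.

Type E_8, Milnor number mu = 8.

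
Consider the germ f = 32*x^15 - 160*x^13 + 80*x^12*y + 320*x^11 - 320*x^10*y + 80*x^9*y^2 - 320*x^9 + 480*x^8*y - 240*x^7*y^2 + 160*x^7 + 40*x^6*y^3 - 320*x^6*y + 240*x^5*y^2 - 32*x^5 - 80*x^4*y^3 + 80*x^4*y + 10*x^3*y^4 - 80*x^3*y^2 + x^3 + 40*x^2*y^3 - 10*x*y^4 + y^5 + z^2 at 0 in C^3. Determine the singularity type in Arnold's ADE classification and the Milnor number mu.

The Hessian of f at 0 is [[0, 0, 0], [0, 0, 0], [0, 0, 2]] with rank 1, so corank 2. A Groebner basis of the Jacobian ideal J(f) in C{x,y,z} is {y^5, x*y^3 - y^4/8, x^2, z}; counting standard monomials gives mu = 8. Corank 2; j^3 = x^3 is a perfect cube, so E-series; the 5-jet and mu = 8 give E_8.

Type E_{8}, Milnor number mu = 8.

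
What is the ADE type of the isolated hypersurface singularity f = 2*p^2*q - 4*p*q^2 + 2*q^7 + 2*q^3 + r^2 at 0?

The Hessian of f at 0 is [[0, 0, 0], [0, 0, 0], [0, 0, 2]] with rank 1, so corank 2. A Groebner basis of the Jacobian ideal J(f) in C{p,q,r} is {p^2/7 + q^6 - q^2/7, p^3 - q^3, p*q - q^2, r}; counting standard monomials gives mu = 8. Corank 2; j^3 = 2*q*(p - q)^2 has shape L^2 M (L != M), so D-series; mu = 8 gives D_8.

D8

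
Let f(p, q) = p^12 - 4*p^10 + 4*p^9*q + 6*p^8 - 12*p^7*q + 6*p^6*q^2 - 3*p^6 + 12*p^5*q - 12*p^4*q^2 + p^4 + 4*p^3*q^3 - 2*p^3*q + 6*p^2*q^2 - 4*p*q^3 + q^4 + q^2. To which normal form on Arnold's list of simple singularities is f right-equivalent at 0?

A3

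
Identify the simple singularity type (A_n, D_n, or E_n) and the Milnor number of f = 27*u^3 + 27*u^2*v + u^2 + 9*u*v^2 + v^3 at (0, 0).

The Hessian of f at 0 is [[2, 0], [0, 0]] with rank 1, so corank 1. A Groebner basis of the Jacobian ideal J(f) in C{u,v} is {v^2, u}; counting standard monomials gives mu = 2. Corank 1: A-series; mu = 2 gives A_2.

Type A_{2}, Milnor number mu = 2.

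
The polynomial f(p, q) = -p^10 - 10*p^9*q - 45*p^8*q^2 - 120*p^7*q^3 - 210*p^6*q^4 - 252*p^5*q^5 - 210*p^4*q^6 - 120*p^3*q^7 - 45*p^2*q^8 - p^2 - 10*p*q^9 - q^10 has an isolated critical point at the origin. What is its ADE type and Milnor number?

Type A_9, Milnor number mu = 9.

The Hessian of f at 0 has rank 1. Corank 1: A-series; mu = 9 gives A_9.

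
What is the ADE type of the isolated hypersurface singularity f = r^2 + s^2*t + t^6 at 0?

D7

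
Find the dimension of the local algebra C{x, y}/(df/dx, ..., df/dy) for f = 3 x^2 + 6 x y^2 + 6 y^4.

3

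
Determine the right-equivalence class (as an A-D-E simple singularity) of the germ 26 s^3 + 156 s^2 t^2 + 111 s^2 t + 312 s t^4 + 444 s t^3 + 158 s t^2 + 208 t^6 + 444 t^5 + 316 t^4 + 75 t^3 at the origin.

D_4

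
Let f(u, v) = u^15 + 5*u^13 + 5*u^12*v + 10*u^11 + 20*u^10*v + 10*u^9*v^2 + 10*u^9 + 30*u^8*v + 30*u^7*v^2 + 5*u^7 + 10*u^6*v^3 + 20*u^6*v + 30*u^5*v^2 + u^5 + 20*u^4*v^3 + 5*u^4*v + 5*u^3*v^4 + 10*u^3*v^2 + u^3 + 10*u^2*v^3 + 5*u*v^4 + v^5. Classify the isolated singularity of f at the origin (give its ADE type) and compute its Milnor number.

Type E_{8}, Milnor number mu = 8.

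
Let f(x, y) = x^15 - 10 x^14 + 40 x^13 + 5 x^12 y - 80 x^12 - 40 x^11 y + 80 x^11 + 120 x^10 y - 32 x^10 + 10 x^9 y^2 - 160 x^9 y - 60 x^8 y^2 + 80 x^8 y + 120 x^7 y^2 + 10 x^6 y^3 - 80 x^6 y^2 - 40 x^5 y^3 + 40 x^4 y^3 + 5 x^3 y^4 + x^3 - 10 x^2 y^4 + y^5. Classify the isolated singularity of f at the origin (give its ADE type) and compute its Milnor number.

Type E_{8}, Milnor number mu = 8.

The Hessian of f at 0 is [[0, 0], [0, 0]] with rank 0, so corank 2. A Groebner basis of the Jacobian ideal J(f) in C{x,y} is {y^4, x^2}; counting standard monomials gives mu = 8. Corank 2; j^3 = x^3 is a perfect cube, so E-series; the 5-jet and mu = 8 give E_8.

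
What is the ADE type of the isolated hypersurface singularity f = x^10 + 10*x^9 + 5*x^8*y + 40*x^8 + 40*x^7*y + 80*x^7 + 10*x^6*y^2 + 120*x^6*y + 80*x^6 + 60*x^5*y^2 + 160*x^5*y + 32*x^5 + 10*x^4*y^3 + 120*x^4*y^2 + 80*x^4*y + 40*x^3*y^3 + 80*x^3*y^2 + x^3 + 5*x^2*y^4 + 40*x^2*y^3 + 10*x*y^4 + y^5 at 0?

E8

The Hessian of f at 0 is [[0, 0], [0, 0]] with rank 0, so corank 2. A Groebner basis of the Jacobian ideal J(f) in C{x,y} is {y^5, x*y^3 + y^4/8, x^2}; counting standard monomials gives mu = 8. Corank 2; j^3 = x^3 is a perfect cube, so E-series; the 5-jet and mu = 8 give E_8.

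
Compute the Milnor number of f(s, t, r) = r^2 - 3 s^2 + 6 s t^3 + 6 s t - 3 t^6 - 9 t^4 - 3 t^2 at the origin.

3

The Hessian of f at 0 is [[-6, 6, 0], [6, -6, 0], [0, 0, 2]] with rank 2, so corank 1. A Groebner basis of the Jacobian ideal J(f) in C{s,t,r} is {t^3, s - t, r}; counting standard monomials gives mu = 3. Corank 1: A-series; mu = 3 gives A_3.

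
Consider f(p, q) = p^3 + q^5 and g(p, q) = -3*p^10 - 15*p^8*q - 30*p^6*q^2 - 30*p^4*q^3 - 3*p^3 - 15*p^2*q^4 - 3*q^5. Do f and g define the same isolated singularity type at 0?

The Hessian of f at 0 has rank 0. Corank 2; j^3 = p^3 is a perfect cube, so E-series; the 5-jet and mu = 8 give E_8. The Hessian of g at 0 has rank 0. Corank 2; j^3 = -3*p^3 is a perfect cube, so E-series; the 5-jet and mu = 8 give E_8. Both have type E_8, hence right-equivalent.

Yes.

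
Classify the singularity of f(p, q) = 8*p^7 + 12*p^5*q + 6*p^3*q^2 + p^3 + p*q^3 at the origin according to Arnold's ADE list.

The Hessian of f at 0 has rank 0. Corank 2; j^3 = p^3 is a perfect cube, so E-series; the 4-jet and mu = 7 give E_7.

E_{7}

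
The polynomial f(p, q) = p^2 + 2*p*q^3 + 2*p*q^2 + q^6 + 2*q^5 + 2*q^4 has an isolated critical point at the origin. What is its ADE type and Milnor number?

Type A_{3}, Milnor number mu = 3.

The Hessian of f at 0 has rank 1. Corank 1: A-series; mu = 3 gives A_3.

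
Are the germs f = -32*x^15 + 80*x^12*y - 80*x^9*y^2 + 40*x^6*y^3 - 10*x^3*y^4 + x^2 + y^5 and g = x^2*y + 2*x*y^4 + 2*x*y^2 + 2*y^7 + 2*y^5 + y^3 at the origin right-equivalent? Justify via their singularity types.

No.

The Hessian of f at 0 is [[2, 0], [0, 0]] with rank 1, so corank 1. A Groebner basis of the Jacobian ideal J(f) in C{x,y} is {y^4, x}; counting standard monomials gives mu = 4. Corank 1: A-series; mu = 4 gives A_4. The Hessian of g at 0 is [[0, 0], [0, 0]] with rank 0, so corank 2. A Groebner basis of the Jacobian ideal J(g) in C{x,y} is {-x^2/6 + x*y^3 - 4*x*y/3 - 7*y^2/6, x*y + y^4 + y^2, x^3 - 3*x*y^2 - 2*y^3, x^2*y + 2*x*y^2 + y^3}; counting standard monomials gives mu = 8. Corank 2; j^3 = y*(x + y)^2 has shape L^2 M (L != M), so D-series; mu = 8 gives D_8. f is A_4 but g is D_8, hence not right-equivalent.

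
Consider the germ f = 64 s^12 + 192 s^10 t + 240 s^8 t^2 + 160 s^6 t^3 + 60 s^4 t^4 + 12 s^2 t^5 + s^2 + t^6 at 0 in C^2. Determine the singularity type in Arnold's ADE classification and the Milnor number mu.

The Hessian of f at 0 is [[2, 0], [0, 0]] with rank 1, so corank 1. A Groebner basis of the Jacobian ideal J(f) in C{s,t} is {t^5, s}; counting standard monomials gives mu = 5. Corank 1: A-series; mu = 5 gives A_5.

Type A_5, Milnor number mu = 5.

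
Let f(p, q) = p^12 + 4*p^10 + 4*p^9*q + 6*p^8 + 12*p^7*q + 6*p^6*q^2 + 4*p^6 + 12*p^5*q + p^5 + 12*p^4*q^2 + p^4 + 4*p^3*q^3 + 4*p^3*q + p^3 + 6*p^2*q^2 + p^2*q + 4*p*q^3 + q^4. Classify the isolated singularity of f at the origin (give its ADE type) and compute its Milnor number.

Type D_5, Milnor number mu = 5.

The Hessian of f at 0 has rank 0. Corank 2; j^3 = p^2*(p + q) has shape L^2 M (L != M), so D-series; mu = 5 gives D_5.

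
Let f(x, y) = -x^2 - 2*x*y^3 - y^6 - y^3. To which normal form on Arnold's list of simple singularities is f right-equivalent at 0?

The Hessian of f at 0 is [[-2, 0], [0, 0]] with rank 1, so corank 1. A Groebner basis of the Jacobian ideal J(f) in C{x,y} is {y^2, x}; counting standard monomials gives mu = 2. Corank 1: A-series; mu = 2 gives A_2.

A_2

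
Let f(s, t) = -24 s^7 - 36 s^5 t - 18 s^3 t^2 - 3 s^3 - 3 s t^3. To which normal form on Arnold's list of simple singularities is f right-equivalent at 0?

E7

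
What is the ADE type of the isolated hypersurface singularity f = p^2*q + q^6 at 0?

The Hessian of f at 0 is [[0, 0], [0, 0]] with rank 0, so corank 2. A Groebner basis of the Jacobian ideal J(f) in C{p,q} is {p^2/6 + q^5, p^3, p*q}; counting standard monomials gives mu = 7. Corank 2; j^3 = p^2*q has shape L^2 M (L != M), so D-series; mu = 7 gives D_7.

D_7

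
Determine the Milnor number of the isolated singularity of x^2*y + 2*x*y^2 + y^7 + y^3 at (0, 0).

8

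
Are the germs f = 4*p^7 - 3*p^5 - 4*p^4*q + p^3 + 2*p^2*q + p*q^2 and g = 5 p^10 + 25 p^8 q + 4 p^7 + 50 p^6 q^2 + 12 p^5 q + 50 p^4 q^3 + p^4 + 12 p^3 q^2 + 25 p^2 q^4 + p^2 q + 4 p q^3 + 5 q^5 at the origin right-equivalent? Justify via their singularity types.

Yes.

The Hessian of f at 0 has rank 0. Corank 2; j^3 = p*(p + q)^2 has shape L^2 M (L != M), so D-series; mu = 6 gives D_6. The Hessian of g at 0 has rank 0. Corank 2; j^3 = p^2*q has shape L^2 M (L != M), so D-series; mu = 6 gives D_6. Both have type D_6, hence right-equivalent.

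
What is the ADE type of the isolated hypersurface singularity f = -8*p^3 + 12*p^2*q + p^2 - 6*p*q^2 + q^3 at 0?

A2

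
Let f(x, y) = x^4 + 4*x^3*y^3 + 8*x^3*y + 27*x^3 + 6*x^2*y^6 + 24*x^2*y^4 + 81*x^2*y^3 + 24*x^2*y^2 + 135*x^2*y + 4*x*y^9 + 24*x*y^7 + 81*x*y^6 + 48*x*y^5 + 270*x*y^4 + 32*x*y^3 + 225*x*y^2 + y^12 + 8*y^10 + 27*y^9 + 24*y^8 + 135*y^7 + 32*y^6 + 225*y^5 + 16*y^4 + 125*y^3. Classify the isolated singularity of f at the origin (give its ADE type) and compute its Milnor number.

Type E_{6}, Milnor number mu = 6.

The Hessian of f at 0 is [[0, 0], [0, 0]] with rank 0, so corank 2. A Groebner basis of the Jacobian ideal J(f) in C{x,y} is {y^4, x*y^2 + 16*y^3/9, x^2 + 10*x*y/3 + 25*y^2/9}; counting standard monomials gives mu = 6. Corank 2; j^3 = (3*x + 5*y)^3 is a perfect cube, so E-series; the 4-jet and mu = 6 give E_6.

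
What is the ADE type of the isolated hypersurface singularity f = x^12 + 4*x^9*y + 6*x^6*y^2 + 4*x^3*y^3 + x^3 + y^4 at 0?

E_{6}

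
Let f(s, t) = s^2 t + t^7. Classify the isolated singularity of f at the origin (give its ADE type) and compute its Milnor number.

The Hessian of f at 0 is [[0, 0], [0, 0]] with rank 0, so corank 2. A Groebner basis of the Jacobian ideal J(f) in C{s,t} is {s^2/7 + t^6, s^3, s*t}; counting standard monomials gives mu = 8. Corank 2; j^3 = s^2*t has shape L^2 M (L != M), so D-series; mu = 8 gives D_8.

Type D_8, Milnor number mu = 8.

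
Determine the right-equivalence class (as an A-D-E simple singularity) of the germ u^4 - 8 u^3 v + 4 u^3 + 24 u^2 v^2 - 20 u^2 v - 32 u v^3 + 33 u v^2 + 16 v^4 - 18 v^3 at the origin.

D5

The Hessian of f at 0 has rank 0. Corank 2; j^3 = (u - 2*v)*(2*u - 3*v)^2 has shape L^2 M (L != M), so D-series; mu = 5 gives D_5.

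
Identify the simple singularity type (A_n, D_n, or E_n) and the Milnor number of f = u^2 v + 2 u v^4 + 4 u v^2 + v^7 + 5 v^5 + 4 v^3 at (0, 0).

The Hessian of f at 0 has rank 0. Corank 2; j^3 = v*(u + 2*v)^2 has shape L^2 M (L != M), so D-series; mu = 6 gives D_6.

Type D6, Milnor number mu = 6.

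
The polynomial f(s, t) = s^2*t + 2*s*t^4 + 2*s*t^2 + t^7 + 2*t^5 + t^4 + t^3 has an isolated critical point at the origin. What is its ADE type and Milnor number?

The Hessian of f at 0 has rank 0. Corank 2; j^3 = t*(s + t)^2 has shape L^2 M (L != M), so D-series; mu = 5 gives D_5.

Type D_{5}, Milnor number mu = 5.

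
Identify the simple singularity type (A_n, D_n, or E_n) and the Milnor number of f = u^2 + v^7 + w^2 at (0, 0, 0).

Type A_{6}, Milnor number mu = 6.

The Hessian of f at 0 is [[2, 0, 0], [0, 0, 0], [0, 0, 2]] with rank 2, so corank 1. A Groebner basis of the Jacobian ideal J(f) in C{u,v,w} is {v^6, u, w}; counting standard monomials gives mu = 6. Corank 1: A-series; mu = 6 gives A_6.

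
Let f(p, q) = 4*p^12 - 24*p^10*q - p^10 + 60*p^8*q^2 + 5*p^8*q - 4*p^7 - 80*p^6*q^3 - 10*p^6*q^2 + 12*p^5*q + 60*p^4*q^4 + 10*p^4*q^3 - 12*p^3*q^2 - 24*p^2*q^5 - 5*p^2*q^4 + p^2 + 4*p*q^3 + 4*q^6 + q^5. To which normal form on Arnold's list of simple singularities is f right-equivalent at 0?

The Hessian of f at 0 is [[2, 0], [0, 0]] with rank 1, so corank 1. A Groebner basis of the Jacobian ideal J(f) in C{p,q} is {p/2 + q^3, p^2, p*q}; counting standard monomials gives mu = 4. Corank 1: A-series; mu = 4 gives A_4.

A_{4}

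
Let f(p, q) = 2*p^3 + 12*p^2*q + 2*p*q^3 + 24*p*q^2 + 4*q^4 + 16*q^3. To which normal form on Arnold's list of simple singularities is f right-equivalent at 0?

The Hessian of f at 0 has rank 0. Corank 2; j^3 = 2*(p + 2*q)^3 is a perfect cube, so E-series; the 4-jet and mu = 7 give E_7.

E_{7}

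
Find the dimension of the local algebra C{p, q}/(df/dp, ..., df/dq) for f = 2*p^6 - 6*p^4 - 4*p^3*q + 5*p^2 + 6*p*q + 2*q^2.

The Hessian of f at 0 is [[10, 6], [6, 4]] with rank 2, so corank 0. A Groebner basis of the Jacobian ideal J(f) in C{p,q} is {p, q}; counting standard monomials gives mu = 1. Corank 0: nondegenerate Morse point, so A_1.

1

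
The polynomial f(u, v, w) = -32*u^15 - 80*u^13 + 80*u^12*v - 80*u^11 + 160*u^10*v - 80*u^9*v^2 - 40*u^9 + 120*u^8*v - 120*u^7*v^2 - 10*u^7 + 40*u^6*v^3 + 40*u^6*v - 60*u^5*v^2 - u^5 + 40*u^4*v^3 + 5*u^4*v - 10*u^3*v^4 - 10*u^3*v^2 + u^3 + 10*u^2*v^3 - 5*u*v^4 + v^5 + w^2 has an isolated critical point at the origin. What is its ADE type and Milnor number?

Type E8, Milnor number mu = 8.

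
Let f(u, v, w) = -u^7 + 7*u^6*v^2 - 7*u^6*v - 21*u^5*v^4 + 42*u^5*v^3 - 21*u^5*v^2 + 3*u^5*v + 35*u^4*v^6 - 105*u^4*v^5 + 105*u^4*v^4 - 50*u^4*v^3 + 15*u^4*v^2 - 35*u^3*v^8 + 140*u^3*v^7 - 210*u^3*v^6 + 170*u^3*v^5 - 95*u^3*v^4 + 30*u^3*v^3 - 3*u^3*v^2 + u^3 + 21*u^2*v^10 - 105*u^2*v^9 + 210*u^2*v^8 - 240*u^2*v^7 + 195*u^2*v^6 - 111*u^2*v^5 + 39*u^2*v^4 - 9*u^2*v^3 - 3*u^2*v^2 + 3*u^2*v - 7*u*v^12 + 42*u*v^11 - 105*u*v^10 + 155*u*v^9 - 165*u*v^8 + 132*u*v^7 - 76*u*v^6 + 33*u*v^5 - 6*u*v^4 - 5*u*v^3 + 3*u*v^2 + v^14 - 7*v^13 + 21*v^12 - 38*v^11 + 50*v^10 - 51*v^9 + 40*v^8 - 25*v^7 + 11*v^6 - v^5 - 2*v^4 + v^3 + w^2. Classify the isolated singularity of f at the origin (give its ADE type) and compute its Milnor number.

Type E_7, Milnor number mu = 7.

The Hessian of f at 0 is [[0, 0, 0], [0, 0, 0], [0, 0, 2]] with rank 1, so corank 2. A Groebner basis of the Jacobian ideal J(f) in C{u,v,w} is {-u^2 - 2*u*v + v^4 - v^3/3 - v^2, u^3 - 4*u^2 - 8*u*v - v^3/3 - 4*v^2, u^2*v + 7*u^2/3 + 14*u*v/3 - 2*v^3/9 + 7*v^2/3, -u^2 + u*v^2 - 2*u*v + 2*v^3/3 - v^2, w}; counting standard monomials gives mu = 7. Corank 2; j^3 = (u + v)^3 is a perfect cube, so E-series; the 4-jet and mu = 7 give E_7.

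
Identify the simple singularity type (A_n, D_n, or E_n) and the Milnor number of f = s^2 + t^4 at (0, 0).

The Hessian of f at 0 has rank 1. Corank 1: A-series; mu = 3 gives A_3.

Type A3, Milnor number mu = 3.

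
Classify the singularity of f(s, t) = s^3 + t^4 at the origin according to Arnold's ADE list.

E_{6}

The Hessian of f at 0 has rank 0. Corank 2; j^3 = s^3 is a perfect cube, so E-series; the 4-jet and mu = 6 give E_6.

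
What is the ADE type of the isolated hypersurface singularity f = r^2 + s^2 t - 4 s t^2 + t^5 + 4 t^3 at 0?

The Hessian of f at 0 has rank 1. Corank 2; j^3 = t*(s - 2*t)^2 has shape L^2 M (L != M), so D-series; mu = 6 gives D_6.

D_6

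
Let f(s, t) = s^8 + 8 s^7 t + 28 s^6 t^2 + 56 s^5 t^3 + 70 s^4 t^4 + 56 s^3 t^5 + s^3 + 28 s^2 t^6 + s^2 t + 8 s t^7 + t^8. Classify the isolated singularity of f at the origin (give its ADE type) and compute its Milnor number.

The Hessian of f at 0 has rank 0. Corank 2; j^3 = s^2*(s + t) has shape L^2 M (L != M), so D-series; mu = 9 gives D_9.

Type D_9, Milnor number mu = 9.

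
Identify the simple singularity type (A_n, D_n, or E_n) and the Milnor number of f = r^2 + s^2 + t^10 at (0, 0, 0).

Type A_9, Milnor number mu = 9.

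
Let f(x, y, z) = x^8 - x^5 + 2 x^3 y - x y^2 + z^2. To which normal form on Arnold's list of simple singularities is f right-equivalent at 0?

The Hessian of f at 0 has rank 1. Corank 2; j^3 = -x*y^2 has shape L^2 M (L != M), so D-series; mu = 9 gives D_9.

D_9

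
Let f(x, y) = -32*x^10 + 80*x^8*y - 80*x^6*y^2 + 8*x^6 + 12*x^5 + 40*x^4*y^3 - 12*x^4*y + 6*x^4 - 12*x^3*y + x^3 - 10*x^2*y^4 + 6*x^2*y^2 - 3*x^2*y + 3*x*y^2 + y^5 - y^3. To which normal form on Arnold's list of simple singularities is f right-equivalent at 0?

E8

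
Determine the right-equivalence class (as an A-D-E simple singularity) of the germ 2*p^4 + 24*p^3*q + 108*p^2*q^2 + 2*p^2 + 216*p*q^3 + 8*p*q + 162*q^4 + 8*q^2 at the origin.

The Hessian of f at 0 is [[4, 8], [8, 16]] with rank 1, so corank 1. A Groebner basis of the Jacobian ideal J(f) in C{p,q} is {q^3, p + 2*q}; counting standard monomials gives mu = 3. Corank 1: A-series; mu = 3 gives A_3.

A_3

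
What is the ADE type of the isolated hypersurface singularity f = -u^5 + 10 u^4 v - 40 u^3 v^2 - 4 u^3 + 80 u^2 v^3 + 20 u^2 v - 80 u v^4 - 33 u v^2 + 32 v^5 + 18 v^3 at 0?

D6

The Hessian of f at 0 is [[0, 0], [0, 0]] with rank 0, so corank 2. A Groebner basis of the Jacobian ideal J(f) in C{u,v} is {32*u*v/5 + v^4 - 48*v^2/5, u*v^2 - 3*v^3/2, u^2 - 7*u*v/2 + 3*v^2}; counting standard monomials gives mu = 6. Corank 2; j^3 = -(u - 2*v)*(2*u - 3*v)^2 has shape L^2 M (L != M), so D-series; mu = 6 gives D_6.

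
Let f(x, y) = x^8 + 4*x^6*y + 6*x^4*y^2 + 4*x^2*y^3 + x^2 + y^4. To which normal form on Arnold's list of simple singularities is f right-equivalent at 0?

A_{3}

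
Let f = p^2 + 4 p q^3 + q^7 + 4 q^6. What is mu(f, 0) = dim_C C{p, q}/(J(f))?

6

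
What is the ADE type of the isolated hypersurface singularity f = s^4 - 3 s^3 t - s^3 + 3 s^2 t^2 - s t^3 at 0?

E_7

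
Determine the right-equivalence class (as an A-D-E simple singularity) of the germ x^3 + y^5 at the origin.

The Hessian of f at 0 has rank 0. Corank 2; j^3 = x^3 is a perfect cube, so E-series; the 5-jet and mu = 8 give E_8.

E8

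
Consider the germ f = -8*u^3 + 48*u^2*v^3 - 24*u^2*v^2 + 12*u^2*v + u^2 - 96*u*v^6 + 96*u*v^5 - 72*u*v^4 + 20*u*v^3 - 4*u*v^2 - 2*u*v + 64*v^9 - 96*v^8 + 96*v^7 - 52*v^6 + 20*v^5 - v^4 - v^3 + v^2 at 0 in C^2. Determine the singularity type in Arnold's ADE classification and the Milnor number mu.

The Hessian of f at 0 has rank 1. Corank 1: A-series; mu = 2 gives A_2.

Type A2, Milnor number mu = 2.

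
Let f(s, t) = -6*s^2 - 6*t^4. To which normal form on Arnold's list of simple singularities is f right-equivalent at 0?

The Hessian of f at 0 has rank 1. Corank 1: A-series; mu = 3 gives A_3.

A_3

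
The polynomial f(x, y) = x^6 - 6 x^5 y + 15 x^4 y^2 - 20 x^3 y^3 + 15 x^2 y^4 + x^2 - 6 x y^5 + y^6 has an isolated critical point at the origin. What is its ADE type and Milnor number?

Type A5, Milnor number mu = 5.

The Hessian of f at 0 is [[2, 0], [0, 0]] with rank 1, so corank 1. A Groebner basis of the Jacobian ideal J(f) in C{x,y} is {y^5, x}; counting standard monomials gives mu = 5. Corank 1: A-series; mu = 5 gives A_5.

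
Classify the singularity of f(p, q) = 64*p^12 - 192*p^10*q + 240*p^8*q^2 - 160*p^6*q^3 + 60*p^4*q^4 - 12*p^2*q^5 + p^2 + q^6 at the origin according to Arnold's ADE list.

A_{5}

The Hessian of f at 0 has rank 1. Corank 1: A-series; mu = 5 gives A_5.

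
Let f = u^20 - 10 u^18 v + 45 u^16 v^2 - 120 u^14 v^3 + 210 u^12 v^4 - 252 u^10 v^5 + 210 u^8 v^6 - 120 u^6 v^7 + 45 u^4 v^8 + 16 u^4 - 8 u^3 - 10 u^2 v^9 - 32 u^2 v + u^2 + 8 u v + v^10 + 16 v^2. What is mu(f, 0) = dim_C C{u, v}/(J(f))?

The Hessian of f at 0 has rank 1. Corank 1: A-series; mu = 9 gives A_9.

9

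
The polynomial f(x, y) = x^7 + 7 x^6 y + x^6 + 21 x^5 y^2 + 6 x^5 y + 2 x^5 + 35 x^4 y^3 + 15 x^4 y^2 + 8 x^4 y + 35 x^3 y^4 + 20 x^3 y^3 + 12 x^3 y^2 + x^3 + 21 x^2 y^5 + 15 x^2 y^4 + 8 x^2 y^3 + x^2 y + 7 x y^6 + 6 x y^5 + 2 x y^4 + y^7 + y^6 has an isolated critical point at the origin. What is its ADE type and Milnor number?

Type D7, Milnor number mu = 7.

The Hessian of f at 0 has rank 0. Corank 2; j^3 = x^2*(x + y) has shape L^2 M (L != M), so D-series; mu = 7 gives D_7.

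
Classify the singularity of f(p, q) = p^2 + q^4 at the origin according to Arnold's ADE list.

The Hessian of f at 0 has rank 1. Corank 1: A-series; mu = 3 gives A_3.

A_{3}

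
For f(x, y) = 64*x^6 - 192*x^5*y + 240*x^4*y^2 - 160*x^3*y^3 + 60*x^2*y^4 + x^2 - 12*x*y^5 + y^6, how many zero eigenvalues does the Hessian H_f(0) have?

1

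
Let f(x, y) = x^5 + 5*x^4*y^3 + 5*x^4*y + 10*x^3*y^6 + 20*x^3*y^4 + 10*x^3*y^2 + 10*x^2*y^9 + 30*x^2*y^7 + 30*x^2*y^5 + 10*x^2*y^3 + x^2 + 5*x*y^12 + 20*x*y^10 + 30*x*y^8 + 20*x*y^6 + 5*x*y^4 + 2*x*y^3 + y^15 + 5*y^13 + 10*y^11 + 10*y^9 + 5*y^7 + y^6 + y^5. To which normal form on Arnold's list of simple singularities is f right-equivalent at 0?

A_4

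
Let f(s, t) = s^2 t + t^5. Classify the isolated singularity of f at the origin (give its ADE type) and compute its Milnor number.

Type D_{6}, Milnor number mu = 6.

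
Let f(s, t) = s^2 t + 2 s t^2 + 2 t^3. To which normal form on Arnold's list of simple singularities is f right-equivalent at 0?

D_4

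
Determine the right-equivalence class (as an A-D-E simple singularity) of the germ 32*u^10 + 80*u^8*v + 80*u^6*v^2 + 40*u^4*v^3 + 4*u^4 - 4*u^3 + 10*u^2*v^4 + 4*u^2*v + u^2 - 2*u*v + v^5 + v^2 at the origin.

The Hessian of f at 0 has rank 1. Corank 1: A-series; mu = 4 gives A_4.

A_4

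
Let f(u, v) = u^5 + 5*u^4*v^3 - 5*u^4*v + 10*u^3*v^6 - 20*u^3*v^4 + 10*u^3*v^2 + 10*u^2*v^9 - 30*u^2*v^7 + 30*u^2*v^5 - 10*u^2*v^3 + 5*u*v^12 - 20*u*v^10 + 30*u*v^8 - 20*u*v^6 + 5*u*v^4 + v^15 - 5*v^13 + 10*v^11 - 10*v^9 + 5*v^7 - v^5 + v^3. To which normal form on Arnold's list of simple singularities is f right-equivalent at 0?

E_{8}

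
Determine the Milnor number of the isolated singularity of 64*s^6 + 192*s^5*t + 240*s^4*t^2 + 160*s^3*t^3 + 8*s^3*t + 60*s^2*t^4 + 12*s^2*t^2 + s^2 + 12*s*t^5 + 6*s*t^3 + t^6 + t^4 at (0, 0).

3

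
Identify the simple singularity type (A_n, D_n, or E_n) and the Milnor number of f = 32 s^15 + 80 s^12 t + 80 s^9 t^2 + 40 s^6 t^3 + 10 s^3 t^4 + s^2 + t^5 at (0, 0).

Type A4, Milnor number mu = 4.

The Hessian of f at 0 is [[2, 0], [0, 0]] with rank 1, so corank 1. A Groebner basis of the Jacobian ideal J(f) in C{s,t} is {t^4, s}; counting standard monomials gives mu = 4. Corank 1: A-series; mu = 4 gives A_4.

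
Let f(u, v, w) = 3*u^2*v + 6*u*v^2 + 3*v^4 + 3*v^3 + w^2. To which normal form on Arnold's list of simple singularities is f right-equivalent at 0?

The Hessian of f at 0 has rank 1. Corank 2; j^3 = 3*v*(u + v)^2 has shape L^2 M (L != M), so D-series; mu = 5 gives D_5.

D5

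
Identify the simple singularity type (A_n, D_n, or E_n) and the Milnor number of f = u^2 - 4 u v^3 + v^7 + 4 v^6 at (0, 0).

The Hessian of f at 0 has rank 1. Corank 1: A-series; mu = 6 gives A_6.

Type A_6, Milnor number mu = 6.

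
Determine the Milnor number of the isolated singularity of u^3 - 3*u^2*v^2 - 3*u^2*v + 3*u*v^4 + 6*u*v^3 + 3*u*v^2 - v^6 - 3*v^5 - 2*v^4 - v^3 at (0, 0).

The Hessian of f at 0 has rank 0. Corank 2; j^3 = (u - v)^3 is a perfect cube, so E-series; the 4-jet and mu = 6 give E_6.

6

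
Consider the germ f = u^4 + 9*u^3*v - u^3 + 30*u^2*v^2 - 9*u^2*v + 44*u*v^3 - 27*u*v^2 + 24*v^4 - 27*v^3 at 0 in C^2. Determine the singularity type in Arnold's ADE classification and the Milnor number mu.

Type E_{7}, Milnor number mu = 7.

The Hessian of f at 0 has rank 0. Corank 2; j^3 = -(u + 3*v)^3 is a perfect cube, so E-series; the 4-jet and mu = 7 give E_7.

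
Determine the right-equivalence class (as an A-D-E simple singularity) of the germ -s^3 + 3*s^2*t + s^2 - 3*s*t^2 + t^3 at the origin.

A_{2}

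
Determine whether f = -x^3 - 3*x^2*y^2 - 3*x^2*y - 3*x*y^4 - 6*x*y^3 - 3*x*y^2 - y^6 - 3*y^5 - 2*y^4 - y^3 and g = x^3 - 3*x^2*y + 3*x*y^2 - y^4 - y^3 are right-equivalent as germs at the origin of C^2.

The Hessian of f at 0 is [[0, 0], [0, 0]] with rank 0, so corank 2. A Groebner basis of the Jacobian ideal J(f) in C{x,y} is {x^3 + 3*x^2/2 + 3*x*y + 3*y^2/2, x^2*y - x^2 - 2*x*y - y^2, x^2/2 + x*y^2 + x*y + y^2/2, y^3}; counting standard monomials gives mu = 6. Corank 2; j^3 = -(x + y)^3 is a perfect cube, so E-series; the 4-jet and mu = 6 give E_6. The Hessian of g at 0 is [[0, 0], [0, 0]] with rank 0, so corank 2. A Groebner basis of the Jacobian ideal J(g) in C{x,y} is {y^3, x^2 - 2*x*y + y^2}; counting standard monomials gives mu = 6. Corank 2; j^3 = (x - y)^3 is a perfect cube, so E-series; the 4-jet and mu = 6 give E_6. Both have type E_6, hence right-equivalent.

Yes.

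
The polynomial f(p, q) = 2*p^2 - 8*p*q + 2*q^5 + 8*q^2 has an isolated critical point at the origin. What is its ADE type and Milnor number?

The Hessian of f at 0 is [[4, -8], [-8, 16]] with rank 1, so corank 1. A Groebner basis of the Jacobian ideal J(f) in C{p,q} is {q^4, p - 2*q}; counting standard monomials gives mu = 4. Corank 1: A-series; mu = 4 gives A_4.

Type A_4, Milnor number mu = 4.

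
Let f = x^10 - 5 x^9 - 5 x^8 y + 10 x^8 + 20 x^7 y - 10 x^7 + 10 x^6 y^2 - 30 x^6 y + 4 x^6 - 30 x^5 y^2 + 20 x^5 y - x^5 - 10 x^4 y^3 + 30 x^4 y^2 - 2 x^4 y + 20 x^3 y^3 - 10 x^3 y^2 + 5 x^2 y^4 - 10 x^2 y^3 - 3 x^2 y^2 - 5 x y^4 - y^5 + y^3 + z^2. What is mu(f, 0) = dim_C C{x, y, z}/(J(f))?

The Hessian of f at 0 has rank 1. Corank 2; j^3 = y^3 is a perfect cube, so E-series; the 5-jet and mu = 8 give E_8.

8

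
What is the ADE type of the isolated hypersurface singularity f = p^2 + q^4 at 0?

A_{3}

The Hessian of f at 0 has rank 1. Corank 1: A-series; mu = 3 gives A_3.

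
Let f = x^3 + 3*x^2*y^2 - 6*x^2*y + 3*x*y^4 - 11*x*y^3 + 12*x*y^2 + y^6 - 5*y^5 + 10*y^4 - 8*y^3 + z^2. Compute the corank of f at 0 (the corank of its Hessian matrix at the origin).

2

Hessian at 0 has rank 1.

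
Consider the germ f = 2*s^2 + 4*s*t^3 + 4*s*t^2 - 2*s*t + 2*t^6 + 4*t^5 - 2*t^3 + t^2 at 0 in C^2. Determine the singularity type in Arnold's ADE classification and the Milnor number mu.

Type A1, Milnor number mu = 1.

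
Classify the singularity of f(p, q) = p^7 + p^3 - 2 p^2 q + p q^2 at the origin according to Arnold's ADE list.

D_8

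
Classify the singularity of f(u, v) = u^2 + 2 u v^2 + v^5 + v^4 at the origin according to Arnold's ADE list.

The Hessian of f at 0 is [[2, 0], [0, 0]] with rank 1, so corank 1. A Groebner basis of the Jacobian ideal J(f) in C{u,v} is {u^2, u + v^2}; counting standard monomials gives mu = 4. Corank 1: A-series; mu = 4 gives A_4.

A_4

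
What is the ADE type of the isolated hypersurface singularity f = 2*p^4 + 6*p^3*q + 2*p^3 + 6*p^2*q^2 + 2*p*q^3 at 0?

E7

The Hessian of f at 0 has rank 0. Corank 2; j^3 = 2*p^3 is a perfect cube, so E-series; the 4-jet and mu = 7 give E_7.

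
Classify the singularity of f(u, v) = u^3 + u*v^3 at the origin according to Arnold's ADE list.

The Hessian of f at 0 is [[0, 0], [0, 0]] with rank 0, so corank 2. A Groebner basis of the Jacobian ideal J(f) in C{u,v} is {u^3, u*v^2, 3*u^2 + v^3}; counting standard monomials gives mu = 7. Corank 2; j^3 = u^3 is a perfect cube, so E-series; the 4-jet and mu = 7 give E_7.

E_7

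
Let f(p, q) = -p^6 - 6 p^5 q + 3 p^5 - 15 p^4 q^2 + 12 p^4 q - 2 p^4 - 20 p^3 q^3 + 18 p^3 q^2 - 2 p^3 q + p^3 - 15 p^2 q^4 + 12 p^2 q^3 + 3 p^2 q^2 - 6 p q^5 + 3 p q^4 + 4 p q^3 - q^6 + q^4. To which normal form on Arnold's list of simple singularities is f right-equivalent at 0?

The Hessian of f at 0 has rank 0. Corank 2; j^3 = p^3 is a perfect cube, so E-series; the 4-jet and mu = 6 give E_6.

E6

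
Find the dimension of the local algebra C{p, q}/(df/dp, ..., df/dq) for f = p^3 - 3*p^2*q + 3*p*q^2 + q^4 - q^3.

The Hessian of f at 0 is [[0, 0], [0, 0]] with rank 0, so corank 2. A Groebner basis of the Jacobian ideal J(f) in C{p,q} is {q^3, p^2 - 2*p*q + q^2}; counting standard monomials gives mu = 6. Corank 2; j^3 = (p - q)^3 is a perfect cube, so E-series; the 4-jet and mu = 6 give E_6.

6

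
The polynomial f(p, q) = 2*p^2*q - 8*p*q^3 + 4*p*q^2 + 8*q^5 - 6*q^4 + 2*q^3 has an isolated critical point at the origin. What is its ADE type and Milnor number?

Type D_{5}, Milnor number mu = 5.

The Hessian of f at 0 has rank 0. Corank 2; j^3 = 2*q*(p + q)^2 has shape L^2 M (L != M), so D-series; mu = 5 gives D_5.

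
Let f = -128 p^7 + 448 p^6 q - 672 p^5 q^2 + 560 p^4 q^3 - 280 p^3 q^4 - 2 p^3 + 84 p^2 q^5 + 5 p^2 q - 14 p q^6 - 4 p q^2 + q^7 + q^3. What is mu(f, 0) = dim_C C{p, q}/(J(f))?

8

The Hessian of f at 0 has rank 0. Corank 2; j^3 = -(p - q)^2*(2*p - q) has shape L^2 M (L != M), so D-series; mu = 8 gives D_8.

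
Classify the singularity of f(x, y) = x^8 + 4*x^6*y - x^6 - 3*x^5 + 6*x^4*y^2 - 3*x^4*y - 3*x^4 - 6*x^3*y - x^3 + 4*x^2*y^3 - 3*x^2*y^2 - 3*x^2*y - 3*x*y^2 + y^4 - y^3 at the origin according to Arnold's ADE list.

E6

The Hessian of f at 0 is [[0, 0], [0, 0]] with rank 0, so corank 2. A Groebner basis of the Jacobian ideal J(f) in C{x,y} is {x^3 + 3*x^2/2 + 3*x*y + 3*y^2/2, x^2*y - x^2 - 2*x*y - y^2, x^2/2 + x*y^2 + x*y + y^2/2, y^3}; counting standard monomials gives mu = 6. Corank 2; j^3 = -(x + y)^3 is a perfect cube, so E-series; the 4-jet and mu = 6 give E_6.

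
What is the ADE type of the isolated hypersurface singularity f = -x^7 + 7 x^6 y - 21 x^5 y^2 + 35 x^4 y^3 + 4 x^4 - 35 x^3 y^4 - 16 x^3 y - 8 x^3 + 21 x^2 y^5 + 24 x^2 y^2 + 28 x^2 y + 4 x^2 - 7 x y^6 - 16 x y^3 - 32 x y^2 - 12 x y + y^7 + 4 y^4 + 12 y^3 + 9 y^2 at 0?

A_{6}

The Hessian of f at 0 has rank 1. Corank 1: A-series; mu = 6 gives A_6.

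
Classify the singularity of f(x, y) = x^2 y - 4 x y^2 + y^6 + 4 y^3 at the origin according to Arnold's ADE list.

D_{7}

The Hessian of f at 0 is [[0, 0], [0, 0]] with rank 0, so corank 2. A Groebner basis of the Jacobian ideal J(f) in C{x,y} is {x^2/6 + y^5 - 2*y^2/3, x^3 - 8*y^3, x*y - 2*y^2}; counting standard monomials gives mu = 7. Corank 2; j^3 = y*(x - 2*y)^2 has shape L^2 M (L != M), so D-series; mu = 7 gives D_7.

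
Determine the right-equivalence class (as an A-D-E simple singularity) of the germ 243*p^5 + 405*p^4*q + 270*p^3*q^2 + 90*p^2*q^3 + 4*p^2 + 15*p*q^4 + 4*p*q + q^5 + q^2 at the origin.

A_4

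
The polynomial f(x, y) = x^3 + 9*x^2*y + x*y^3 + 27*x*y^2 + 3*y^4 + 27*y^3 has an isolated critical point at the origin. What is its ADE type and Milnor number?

The Hessian of f at 0 has rank 0. Corank 2; j^3 = (x + 3*y)^3 is a perfect cube, so E-series; the 4-jet and mu = 7 give E_7.

Type E_{7}, Milnor number mu = 7.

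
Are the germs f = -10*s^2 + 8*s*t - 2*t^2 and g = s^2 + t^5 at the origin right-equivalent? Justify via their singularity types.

No.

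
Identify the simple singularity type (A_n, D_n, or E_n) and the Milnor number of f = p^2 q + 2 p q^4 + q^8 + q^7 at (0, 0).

Type D_{9}, Milnor number mu = 9.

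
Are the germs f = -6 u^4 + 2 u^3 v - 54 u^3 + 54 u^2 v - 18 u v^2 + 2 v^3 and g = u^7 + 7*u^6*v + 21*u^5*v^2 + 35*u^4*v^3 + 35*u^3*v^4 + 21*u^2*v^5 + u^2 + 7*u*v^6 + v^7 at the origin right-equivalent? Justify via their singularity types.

The Hessian of f at 0 has rank 0. Corank 2; j^3 = -2*(3*u - v)^3 is a perfect cube, so E-series; the 4-jet and mu = 7 give E_7. The Hessian of g at 0 has rank 1. Corank 1: A-series; mu = 6 gives A_6. f is E_7 but g is A_6, hence not right-equivalent.

No.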